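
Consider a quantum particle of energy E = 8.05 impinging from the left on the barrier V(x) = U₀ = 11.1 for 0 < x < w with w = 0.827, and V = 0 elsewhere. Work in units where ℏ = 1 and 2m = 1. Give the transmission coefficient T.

T = 0.166

Since E < U₀ the interior solution is evanescent with decay constant κ = √(2m(U₀ − E))/ℏ = 1.746.
κw = 1.444, sinh(κw) = 2.001.
Matching ψ, ψ′ at both faces gives T = [1 + U₀² sinh²(κw) / (4E(U₀ − E))]⁻¹ = 1/6.026 = 0.166.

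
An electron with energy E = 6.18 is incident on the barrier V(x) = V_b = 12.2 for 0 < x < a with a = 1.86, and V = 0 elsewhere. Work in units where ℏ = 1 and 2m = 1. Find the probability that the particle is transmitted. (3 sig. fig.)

Since E < V_b the interior solution is evanescent with decay constant κ = √(2m(V_b − E))/ℏ = 2.454.
κa = 4.564, sinh(κa) = 47.96.
The exact tunnelling result is T⁻¹ = 1 + V_b² sinh²(κa) / [4E(V_b − E)] = 2302, so T = 0.000434.

T = 0.000434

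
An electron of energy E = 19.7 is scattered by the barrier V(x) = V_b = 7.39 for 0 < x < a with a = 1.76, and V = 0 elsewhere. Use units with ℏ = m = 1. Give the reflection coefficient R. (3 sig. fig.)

R = 0.0224

E > V_b: inside the barrier k₂ = √(2m(E − V_b))/ℏ = 4.962, k₂a = 8.733.
T = [1 + V_b² sin²(k₂a) / (4E(E − V_b))]⁻¹ = 1/1.023 = 0.978.
R = 1 − T = 0.0224.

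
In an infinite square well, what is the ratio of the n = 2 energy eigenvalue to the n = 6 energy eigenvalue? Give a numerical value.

0.111111

E_n = n²π²ℏ²/(2mL²) so the ratio is n₂²/n₁² = 4/36 = 0.111111.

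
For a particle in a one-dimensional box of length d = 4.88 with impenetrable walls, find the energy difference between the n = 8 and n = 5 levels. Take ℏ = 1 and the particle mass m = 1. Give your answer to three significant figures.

E_n = n²π²ℏ²/(2md²), so ΔE = (8² − 5²) π²ℏ²/(2md²).
ΔE = 39 × π² / (2 × 1 × 4.88²) = 8.082.

ΔE = 8.08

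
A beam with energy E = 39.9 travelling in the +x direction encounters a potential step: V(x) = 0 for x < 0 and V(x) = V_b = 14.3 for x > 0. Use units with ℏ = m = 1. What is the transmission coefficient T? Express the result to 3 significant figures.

T = 0.988

The wavenumbers are k₁ = √(2mE)/ℏ = 8.933 on the left and k₂ = √(2m(E − V_b))/ℏ = 7.155 on the right.
Matching ψ and ψ′ at x = 0 gives r = (k₁ − k₂)/(k₁ + k₂), so R = r² = 0.01221 and T = 1 − R = 0.9878.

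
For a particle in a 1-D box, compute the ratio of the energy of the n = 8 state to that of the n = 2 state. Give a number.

Since E_n ∝ n², the ratio is (8/2)² = 16.

16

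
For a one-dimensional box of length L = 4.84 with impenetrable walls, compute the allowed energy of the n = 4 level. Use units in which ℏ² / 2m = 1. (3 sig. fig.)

E = 6.74

The infinite-well eigenfunctions ψ_n = √(2/L) sin(nπx/L) vanish at both walls, giving E_n = n²π²ℏ²/(2mL²).
E_4 = 4² × π² / (2 × 0.5 × 4.84²) = 6.741.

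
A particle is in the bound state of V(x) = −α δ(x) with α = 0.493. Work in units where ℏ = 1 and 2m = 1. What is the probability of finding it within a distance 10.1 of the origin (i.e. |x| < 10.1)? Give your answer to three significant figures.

The normalised bound state is ψ = √κ e^{−κ|x|} with κ = mα/ℏ² = 0.2465.
P(|x| < d) = ∫_{−d}^{d} κ e^{−2κ|x|} dx = 1 − e^{−2κd} = 1 − e^{−4.979} = 0.9931.

P = 0.993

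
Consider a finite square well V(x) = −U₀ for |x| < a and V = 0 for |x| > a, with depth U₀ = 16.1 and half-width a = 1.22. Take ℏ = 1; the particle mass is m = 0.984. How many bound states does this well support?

N = 5

The dimensionless depth is z₀ = a√(2mU₀)/ℏ = 1.22 × √(31.68) = 6.867.
The even/odd transcendental equations gain one root per π/2 in z₀, giving N = 1 + ⌊2z₀/π⌋ = 1 + ⌊4.372⌋ = 5.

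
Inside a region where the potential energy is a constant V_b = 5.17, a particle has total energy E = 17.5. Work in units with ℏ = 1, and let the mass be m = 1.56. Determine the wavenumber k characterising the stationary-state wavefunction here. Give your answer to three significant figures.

k = 6.20

With E > V_b the solution is oscillatory, ψ ∝ e^{±ikx} with k = √(2m(E − V_b))/ℏ.
k = √(2 × 1.56 × 12.33) = 6.202.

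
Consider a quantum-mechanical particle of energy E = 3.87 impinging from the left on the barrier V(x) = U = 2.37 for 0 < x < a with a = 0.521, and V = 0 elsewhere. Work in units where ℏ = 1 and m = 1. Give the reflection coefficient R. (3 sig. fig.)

E > U: inside the barrier k₂ = √(2m(E − U))/ℏ = 1.732, k₂a = 0.9024.
T = [1 + U² sin²(k₂a) / (4E(E − U))]⁻¹ = 1/1.149 = 0.870.
R = 1 − T = 0.130.

R = 0.130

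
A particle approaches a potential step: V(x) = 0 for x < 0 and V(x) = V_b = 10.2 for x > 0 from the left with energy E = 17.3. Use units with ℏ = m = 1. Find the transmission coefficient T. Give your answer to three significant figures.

T = 0.952

On each side the TISE gives plane waves with k = √(2m(E − V))/ℏ: k₁ = √(2·1·17.3) = 5.882, k₂ = √(2·1·7.1) = 3.768.
Matching ψ and ψ′ at x = 0 gives r = (k₁ − k₂)/(k₁ + k₂), so R = r² = 0.04798 and T = 1 − R = 0.9520.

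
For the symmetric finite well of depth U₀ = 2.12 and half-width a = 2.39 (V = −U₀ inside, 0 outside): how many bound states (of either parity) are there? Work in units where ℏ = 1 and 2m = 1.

Define the well-strength parameter z₀ = (a/ℏ)√(2mU₀) = 2.39 × √(2·0.5·2.12) = 3.480.
A new bound state (alternating even/odd) appears each time z₀ passes a multiple of π/2, so N = ⌊2z₀/π⌋ + 1 = ⌊2.215⌋ + 1 = 3.

N = 3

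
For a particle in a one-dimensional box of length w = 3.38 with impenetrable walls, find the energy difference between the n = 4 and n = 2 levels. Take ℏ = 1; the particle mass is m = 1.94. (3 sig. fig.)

E_n = n²π²ℏ²/(2mw²), so ΔE = (4² − 2²) π²ℏ²/(2mw²).
ΔE = 12 × π² / (2 × 1.94 × 3.38²) = 2.672.

ΔE = 2.67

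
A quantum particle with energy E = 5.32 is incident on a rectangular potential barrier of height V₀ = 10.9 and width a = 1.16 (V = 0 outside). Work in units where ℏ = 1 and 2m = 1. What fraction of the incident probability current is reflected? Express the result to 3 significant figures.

E < V₀: inside the barrier ψ ∝ e^{±κx} with κ = √(2m(V₀ − E))/ℏ = 2.362.
κa = 2.740, sinh(κa) = 7.712.
Matching ψ, ψ′ at both faces gives T = [1 + V₀² sinh²(κa) / (4E(V₀ − E))]⁻¹ = 1/60.52 = 0.0165.
R = 1 − T = 0.983.

R = 0.983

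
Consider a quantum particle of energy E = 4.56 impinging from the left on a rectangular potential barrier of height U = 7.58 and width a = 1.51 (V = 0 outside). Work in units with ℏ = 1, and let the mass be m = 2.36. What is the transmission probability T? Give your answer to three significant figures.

Since E < U the interior solution is evanescent with decay constant κ = √(2m(U − E))/ℏ = 3.775.
κa = 5.701, sinh(κa) = 149.6.
Matching ψ, ψ′ at both faces gives T = [1 + U² sinh²(κa) / (4E(U − E))]⁻¹ = 1/23340 = 0.0000428.

T = 0.0000428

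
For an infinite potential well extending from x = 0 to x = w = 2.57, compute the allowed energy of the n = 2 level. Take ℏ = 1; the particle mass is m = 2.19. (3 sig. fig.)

Requiring ψ(0) = ψ(w) = 0 quantises k = nπ/w, hence E_n = ℏ²k²/2m = n²π²ℏ²/(2mw²).
E_2 = 2² × π² / (2 × 2.19 × 2.57²) = 1.365.

E = 1.36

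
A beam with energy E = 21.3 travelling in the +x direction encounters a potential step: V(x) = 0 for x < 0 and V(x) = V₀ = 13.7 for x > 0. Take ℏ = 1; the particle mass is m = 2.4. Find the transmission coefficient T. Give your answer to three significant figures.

The wavenumbers are k₁ = √(2mE)/ℏ = 10.11 on the left and k₂ = √(2m(E − V₀))/ℏ = 6.040 on the right.
Continuity of ψ and ψ′ at the step yields the reflection amplitude r = (k₁ − k₂)/(k₁ + k₂) = 0.2521; thus R = |r|² = 0.06355, T = 0.9365.

T = 0.936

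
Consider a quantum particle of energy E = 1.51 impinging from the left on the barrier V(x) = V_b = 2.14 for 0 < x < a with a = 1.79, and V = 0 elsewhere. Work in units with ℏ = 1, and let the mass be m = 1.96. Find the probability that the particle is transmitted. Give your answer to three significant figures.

T = 0.0119

E < V_b: inside the barrier ψ ∝ e^{±κx} with κ = √(2m(V_b − E))/ℏ = 1.571.
κa = 2.813, sinh(κa) = 8.300.
The exact tunnelling result is T⁻¹ = 1 + V_b² sinh²(κa) / [4E(V_b − E)] = 83.90, so T = 0.0119.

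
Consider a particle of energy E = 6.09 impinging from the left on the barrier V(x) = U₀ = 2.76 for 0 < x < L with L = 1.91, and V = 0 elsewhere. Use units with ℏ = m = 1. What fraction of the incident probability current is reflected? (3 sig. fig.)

Above the barrier the interior wavenumber is k₂ = √(2m(E − U₀))/ℏ = 2.581, giving phase k₂L = 4.929.
T = [1 + U₀² sin²(k₂L) / (4E(E − U₀))]⁻¹ = 1/1.090 = 0.918.
R = 1 − T = 0.0822.

R = 0.0822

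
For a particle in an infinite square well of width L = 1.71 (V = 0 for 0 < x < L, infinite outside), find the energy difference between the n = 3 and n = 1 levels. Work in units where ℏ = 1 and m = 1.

E_n = n²π²ℏ²/(2mL²), so ΔE = (3² − 1²) π²ℏ²/(2mL²).
ΔE = 8 × π² / (2 × 1 × 1.71²) = 13.50.

ΔE = 13.5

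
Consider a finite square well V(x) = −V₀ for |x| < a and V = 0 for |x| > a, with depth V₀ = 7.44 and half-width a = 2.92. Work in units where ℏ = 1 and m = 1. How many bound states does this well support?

N = 8

Define the well-strength parameter z₀ = (a/ℏ)√(2mV₀) = 2.92 × √(2·1·7.44) = 11.26.
The even/odd transcendental equations gain one root per π/2 in z₀, giving N = 1 + ⌊2z₀/π⌋ = 1 + ⌊7.171⌋ = 8.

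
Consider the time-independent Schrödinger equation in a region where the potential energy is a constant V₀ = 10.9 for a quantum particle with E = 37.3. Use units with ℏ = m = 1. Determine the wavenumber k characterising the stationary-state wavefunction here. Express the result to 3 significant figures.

With E > V₀ the solution is oscillatory, ψ ∝ e^{±ikx} with k = √(2m(E − V₀))/ℏ.
k = √(2 × 1 × 26.4) = 7.266.

k = 7.27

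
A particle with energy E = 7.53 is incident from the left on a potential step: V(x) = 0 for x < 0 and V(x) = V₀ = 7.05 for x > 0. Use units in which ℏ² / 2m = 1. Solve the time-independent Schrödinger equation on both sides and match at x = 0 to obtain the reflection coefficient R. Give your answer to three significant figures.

The wavenumbers are k₁ = √(2mE)/ℏ = 2.744 on the left and k₂ = √(2m(E − V₀))/ℏ = 0.6928 on the right.
Matching ψ and ψ′ at x = 0 gives r = (k₁ − k₂)/(k₁ + k₂), so R = r² = 0.3562 and T = 1 − R = 0.6438.

R = 0.356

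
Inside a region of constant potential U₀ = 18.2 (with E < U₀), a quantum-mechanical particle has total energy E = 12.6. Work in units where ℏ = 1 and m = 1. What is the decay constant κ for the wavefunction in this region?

Since E < U₀ the TISE in this region is ψ'' = κ²ψ with κ = √(2m(U₀ − E))/ℏ.
κ = √(2 × 1 × 5.6) = 3.347.

κ = 3.35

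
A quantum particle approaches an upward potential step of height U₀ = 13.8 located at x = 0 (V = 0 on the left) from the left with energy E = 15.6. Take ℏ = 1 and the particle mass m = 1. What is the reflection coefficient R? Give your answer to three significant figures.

The wavenumbers are k₁ = √(2mE)/ℏ = 5.586 on the left and k₂ = √(2m(E − U₀))/ℏ = 1.897 on the right.
Matching ψ and ψ′ at x = 0 gives r = (k₁ − k₂)/(k₁ + k₂), so R = r² = 0.2429 and T = 1 − R = 0.7571.

R = 0.243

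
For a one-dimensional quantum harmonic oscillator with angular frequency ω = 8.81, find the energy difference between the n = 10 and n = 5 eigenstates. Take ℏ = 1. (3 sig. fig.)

E_n = ℏω(n + ½), so ΔE = (10 − 5) ℏω = 5 × 8.81 = 44.05.

ΔE = 44.1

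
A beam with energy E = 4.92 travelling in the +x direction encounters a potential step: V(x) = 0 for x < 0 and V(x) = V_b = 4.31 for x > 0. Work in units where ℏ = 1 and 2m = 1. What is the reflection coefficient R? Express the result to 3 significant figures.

The wavenumbers are k₁ = √(2mE)/ℏ = 2.218 on the left and k₂ = √(2m(E − V_b))/ℏ = 0.7810 on the right.
Continuity of ψ and ψ′ at the step yields the reflection amplitude r = (k₁ − k₂)/(k₁ + k₂) = 0.4792; thus R = |r|² = 0.2296, T = 0.7704.

R = 0.230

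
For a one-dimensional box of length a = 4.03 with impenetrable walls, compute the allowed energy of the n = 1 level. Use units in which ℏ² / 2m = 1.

Requiring ψ(0) = ψ(a) = 0 quantises k = nπ/a, hence E_n = ℏ²k²/2m = n²π²ℏ²/(2ma²).
E_1 = 1² × π² / (2 × 0.5 × 4.03²) = 0.6077.

E = 0.608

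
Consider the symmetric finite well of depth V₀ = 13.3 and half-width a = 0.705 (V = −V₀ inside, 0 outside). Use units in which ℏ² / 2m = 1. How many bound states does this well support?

The dimensionless depth is z₀ = a√(2mV₀)/ℏ = 0.705 × √(13.30) = 2.571.
A new bound state (alternating even/odd) appears each time z₀ passes a multiple of π/2, so N = ⌊2z₀/π⌋ + 1 = ⌊1.637⌋ + 1 = 2.

N = 2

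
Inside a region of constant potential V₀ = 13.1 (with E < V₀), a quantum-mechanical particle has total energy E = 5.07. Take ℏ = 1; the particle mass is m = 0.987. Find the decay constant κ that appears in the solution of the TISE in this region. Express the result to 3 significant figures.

Since E < V₀ the TISE in this region is ψ'' = κ²ψ with κ = √(2m(V₀ − E))/ℏ.
κ = √(2 × 0.987 × 8.03) = 3.981.

κ = 3.98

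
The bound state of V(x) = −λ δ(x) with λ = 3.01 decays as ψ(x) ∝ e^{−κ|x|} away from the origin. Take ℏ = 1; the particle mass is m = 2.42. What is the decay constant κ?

κ = 7.28

Integrating the TISE across x = 0 gives the cusp condition ψ'(0⁺) − ψ'(0⁻) = −(2mλ/ℏ²)ψ(0).
With ψ ∝ e^{−κ|x|} this yields −2κ = −2mλ/ℏ², so κ = mλ/ℏ² = 7.284.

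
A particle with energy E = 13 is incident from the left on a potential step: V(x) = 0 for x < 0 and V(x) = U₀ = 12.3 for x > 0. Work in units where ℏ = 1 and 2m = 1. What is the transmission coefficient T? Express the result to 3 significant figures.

On each side the TISE gives plane waves with k = √(2m(E − V))/ℏ: k₁ = √(2·½·13) = 3.606, k₂ = √(2·½·0.7) = 0.8367.
Continuity of ψ and ψ′ at the step yields the reflection amplitude r = (k₁ − k₂)/(k₁ + k₂) = 0.6233; thus R = |r|² = 0.3885, T = 0.6115.

T = 0.611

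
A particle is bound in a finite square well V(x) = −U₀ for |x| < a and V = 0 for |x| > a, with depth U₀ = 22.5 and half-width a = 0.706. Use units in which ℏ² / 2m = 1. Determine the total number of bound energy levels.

Define the well-strength parameter z₀ = (a/ℏ)√(2mU₀) = 0.706 × √(2·0.5·22.5) = 3.349.
The even/odd transcendental equations gain one root per π/2 in z₀, giving N = 1 + ⌊2z₀/π⌋ = 1 + ⌊2.132⌋ = 3.

N = 3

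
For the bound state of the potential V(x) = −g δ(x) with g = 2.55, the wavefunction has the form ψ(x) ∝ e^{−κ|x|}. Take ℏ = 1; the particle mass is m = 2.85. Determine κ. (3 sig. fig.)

κ = 7.27

Integrating the TISE across x = 0 gives the cusp condition ψ'(0⁺) − ψ'(0⁻) = −(2mg/ℏ²)ψ(0).
With ψ ∝ e^{−κ|x|} this yields −2κ = −2mg/ℏ², so κ = mg/ℏ² = 7.268.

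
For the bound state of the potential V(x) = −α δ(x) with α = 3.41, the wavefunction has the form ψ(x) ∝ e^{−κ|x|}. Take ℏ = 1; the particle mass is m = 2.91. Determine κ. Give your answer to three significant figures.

κ = 9.92

Integrate −(ℏ²/2m)ψ'' − αδ(x)ψ = Eψ from −ε to +ε: the ψ'' term gives ψ'(0⁺) − ψ'(0⁻) and the δ term gives −(2mα/ℏ²)ψ(0).
With ψ ∝ e^{−κ|x|} this yields −2κ = −2mα/ℏ², so κ = mα/ℏ² = 9.923.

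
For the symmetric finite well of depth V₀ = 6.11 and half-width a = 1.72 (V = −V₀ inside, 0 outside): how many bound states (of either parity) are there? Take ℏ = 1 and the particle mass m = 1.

N = 4

The dimensionless depth is z₀ = a√(2mV₀)/ℏ = 1.72 × √(12.22) = 6.013.
A new bound state (alternating even/odd) appears each time z₀ passes a multiple of π/2, so N = ⌊2z₀/π⌋ + 1 = ⌊3.828⌋ + 1 = 4.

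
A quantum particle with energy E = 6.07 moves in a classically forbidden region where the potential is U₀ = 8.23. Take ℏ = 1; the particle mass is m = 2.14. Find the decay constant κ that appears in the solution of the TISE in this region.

κ = 3.04

Since E < U₀ the TISE in this region is ψ'' = κ²ψ with κ = √(2m(U₀ − E))/ℏ.
κ = √(2 × 2.14 × 2.16) = 3.041.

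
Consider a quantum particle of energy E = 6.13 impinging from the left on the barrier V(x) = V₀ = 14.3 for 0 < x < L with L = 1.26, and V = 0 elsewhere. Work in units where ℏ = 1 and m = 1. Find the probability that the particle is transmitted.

T = 0.000148

E < V₀: inside the barrier ψ ∝ e^{±κx} with κ = √(2m(V₀ − E))/ℏ = 4.042.
κL = 5.093, sinh(κL) = 81.46.
Matching ψ, ψ′ at both faces gives T = [1 + V₀² sinh²(κL) / (4E(V₀ − E))]⁻¹ = 1/6774 = 0.000148.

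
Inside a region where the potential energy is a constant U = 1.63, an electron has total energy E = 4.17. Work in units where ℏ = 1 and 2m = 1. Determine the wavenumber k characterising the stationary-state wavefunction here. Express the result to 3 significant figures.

k = 1.59

With E > U the solution is oscillatory, ψ ∝ e^{±ikx} with k = √(2m(E − U))/ℏ.
k = √(2 × 0.5 × 2.54) = 1.594.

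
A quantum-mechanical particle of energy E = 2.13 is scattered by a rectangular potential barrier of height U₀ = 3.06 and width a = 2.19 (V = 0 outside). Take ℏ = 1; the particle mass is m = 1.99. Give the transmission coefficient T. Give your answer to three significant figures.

T = 0.000741

E < U₀: inside the barrier ψ ∝ e^{±κx} with κ = √(2m(U₀ − E))/ℏ = 1.924.
κa = 4.213, sinh(κa) = 33.78.
The exact tunnelling result is T⁻¹ = 1 + U₀² sinh²(κa) / [4E(U₀ − E)] = 1350, so T = 0.000741.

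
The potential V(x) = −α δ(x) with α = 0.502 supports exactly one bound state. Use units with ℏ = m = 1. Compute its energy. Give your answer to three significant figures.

For x ≠ 0 the bound state is ψ ∝ e^{−κ|x|}; integrating the TISE across the delta gives the cusp condition 2κ = 2mα/ℏ², so κ = 0.5020.
Then E = −ℏ²κ²/(2m) = −mα²/(2ℏ²) = -0.1260.

E = -0.126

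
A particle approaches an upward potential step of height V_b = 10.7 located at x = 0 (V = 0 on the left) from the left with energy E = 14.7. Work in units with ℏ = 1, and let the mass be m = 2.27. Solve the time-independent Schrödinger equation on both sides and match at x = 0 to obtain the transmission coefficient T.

T = 0.901

The wavenumbers are k₁ = √(2mE)/ℏ = 8.169 on the left and k₂ = √(2m(E − V_b))/ℏ = 4.261 on the right.
Continuity of ψ and ψ′ at the step yields the reflection amplitude r = (k₁ − k₂)/(k₁ + k₂) = 0.3144; thus R = |r|² = 0.09883, T = 0.9012.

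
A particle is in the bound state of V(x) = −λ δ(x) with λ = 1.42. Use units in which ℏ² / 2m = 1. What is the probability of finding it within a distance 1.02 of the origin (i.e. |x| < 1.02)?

P = 0.765

The normalised bound state is ψ = √κ e^{−κ|x|} with κ = mλ/ℏ² = 0.7100.
P(|x| < d) = ∫_{−d}^{d} κ e^{−2κ|x|} dx = 1 − e^{−2κd} = 1 − e^{−1.448} = 0.7651.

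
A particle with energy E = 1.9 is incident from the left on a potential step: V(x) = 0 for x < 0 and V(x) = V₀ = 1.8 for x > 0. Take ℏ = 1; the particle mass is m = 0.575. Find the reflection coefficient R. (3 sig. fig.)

R = 0.393

On each side the TISE gives plane waves with k = √(2m(E − V))/ℏ: k₁ = √(2·0.575·1.9) = 1.478, k₂ = √(2·0.575·0.1) = 0.3391.
Continuity of ψ and ψ′ at the step yields the reflection amplitude r = (k₁ − k₂)/(k₁ + k₂) = 0.6268; thus R = |r|² = 0.3929, T = 0.6071.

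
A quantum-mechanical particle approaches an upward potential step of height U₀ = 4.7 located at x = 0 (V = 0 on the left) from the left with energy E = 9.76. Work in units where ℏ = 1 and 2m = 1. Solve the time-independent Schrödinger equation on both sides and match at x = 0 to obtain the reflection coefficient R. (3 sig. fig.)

R = 0.0265

On each side the TISE gives plane waves with k = √(2m(E − V))/ℏ: k₁ = √(2·½·9.76) = 3.124, k₂ = √(2·½·5.06) = 2.249.
Continuity of ψ and ψ′ at the step yields the reflection amplitude r = (k₁ − k₂)/(k₁ + k₂) = 0.1628; thus R = |r|² = 0.02649, T = 0.9735.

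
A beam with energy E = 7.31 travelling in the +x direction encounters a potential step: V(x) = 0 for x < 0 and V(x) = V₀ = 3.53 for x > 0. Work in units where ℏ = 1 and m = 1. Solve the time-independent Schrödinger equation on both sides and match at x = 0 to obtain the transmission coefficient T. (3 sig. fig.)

The wavenumbers are k₁ = √(2mE)/ℏ = 3.824 on the left and k₂ = √(2m(E − V₀))/ℏ = 2.750 on the right.
Matching ψ and ψ′ at x = 0 gives r = (k₁ − k₂)/(k₁ + k₂), so R = r² = 0.02670 and T = 1 − R = 0.9733.

T = 0.973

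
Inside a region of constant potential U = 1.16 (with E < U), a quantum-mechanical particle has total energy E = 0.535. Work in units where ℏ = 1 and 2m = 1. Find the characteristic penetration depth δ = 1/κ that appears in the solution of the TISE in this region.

δ = 1.26

Since E < U the TISE in this region is ψ'' = κ²ψ with κ = √(2m(U − E))/ℏ.
κ = √(2 × 0.5 × 0.625) = 0.7906. The penetration depth is δ = 1/κ = 1.26.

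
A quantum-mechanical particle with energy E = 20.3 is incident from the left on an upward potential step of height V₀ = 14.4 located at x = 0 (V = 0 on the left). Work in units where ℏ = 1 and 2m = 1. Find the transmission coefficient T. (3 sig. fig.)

On each side the TISE gives plane waves with k = √(2m(E − V))/ℏ: k₁ = √(2·½·20.3) = 4.506, k₂ = √(2·½·5.9) = 2.429.
Continuity of ψ and ψ′ at the step yields the reflection amplitude r = (k₁ − k₂)/(k₁ + k₂) = 0.2995; thus R = |r|² = 0.08967, T = 0.9103.

T = 0.910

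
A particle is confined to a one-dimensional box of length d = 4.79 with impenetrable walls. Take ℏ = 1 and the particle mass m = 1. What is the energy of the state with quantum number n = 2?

E = 0.860

Requiring ψ(0) = ψ(d) = 0 quantises k = nπ/d, hence E_n = ℏ²k²/2m = n²π²ℏ²/(2md²).
E_2 = 2² × π² / (2 × 1 × 4.79²) = 0.8603.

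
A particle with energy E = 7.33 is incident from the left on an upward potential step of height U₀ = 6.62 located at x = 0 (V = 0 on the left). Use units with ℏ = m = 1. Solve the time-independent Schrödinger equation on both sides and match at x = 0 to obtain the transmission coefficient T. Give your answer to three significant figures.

The wavenumbers are k₁ = √(2mE)/ℏ = 3.829 on the left and k₂ = √(2m(E − U₀))/ℏ = 1.192 on the right.
Continuity of ψ and ψ′ at the step yields the reflection amplitude r = (k₁ − k₂)/(k₁ + k₂) = 0.5253; thus R = |r|² = 0.2759, T = 0.7241.

T = 0.724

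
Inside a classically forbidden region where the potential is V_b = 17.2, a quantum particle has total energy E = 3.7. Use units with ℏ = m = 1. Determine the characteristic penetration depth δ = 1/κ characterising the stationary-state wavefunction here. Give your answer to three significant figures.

Since E < V_b the TISE in this region is ψ'' = κ²ψ with κ = √(2m(V_b − E))/ℏ.
κ = √(2 × 1 × 13.5) = 5.196. The penetration depth is δ = 1/κ = 0.192.

δ = 0.192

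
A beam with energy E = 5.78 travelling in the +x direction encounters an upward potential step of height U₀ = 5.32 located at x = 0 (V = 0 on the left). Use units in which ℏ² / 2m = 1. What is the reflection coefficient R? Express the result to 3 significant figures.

On each side the TISE gives plane waves with k = √(2m(E − V))/ℏ: k₁ = √(2·½·5.78) = 2.404, k₂ = √(2·½·0.46) = 0.6782.
Continuity of ψ and ψ′ at the step yields the reflection amplitude r = (k₁ − k₂)/(k₁ + k₂) = 0.5599; thus R = |r|² = 0.3135, T = 0.6865.

R = 0.314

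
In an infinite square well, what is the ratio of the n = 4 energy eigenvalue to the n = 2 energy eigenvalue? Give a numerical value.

E_n = n²π²ℏ²/(2mL²) so the ratio is n₂²/n₁² = 16/4 = 4.

4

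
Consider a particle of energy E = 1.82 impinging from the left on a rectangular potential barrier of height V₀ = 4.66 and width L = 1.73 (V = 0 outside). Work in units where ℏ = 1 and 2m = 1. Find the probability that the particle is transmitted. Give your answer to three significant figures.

E < V₀: inside the barrier ψ ∝ e^{±κx} with κ = √(2m(V₀ − E))/ℏ = 1.685.
κL = 2.915, sinh(κL) = 9.201.
Matching ψ, ψ′ at both faces gives T = [1 + V₀² sinh²(κL) / (4E(V₀ − E))]⁻¹ = 1/89.93 = 0.0111.

T = 0.0111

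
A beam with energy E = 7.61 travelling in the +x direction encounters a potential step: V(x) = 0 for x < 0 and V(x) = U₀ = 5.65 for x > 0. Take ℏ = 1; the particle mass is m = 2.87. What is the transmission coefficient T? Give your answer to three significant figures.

On each side the TISE gives plane waves with k = √(2m(E − V))/ℏ: k₁ = √(2·2.87·7.61) = 6.609, k₂ = √(2·2.87·1.96) = 3.354.
Matching ψ and ψ′ at x = 0 gives r = (k₁ − k₂)/(k₁ + k₂), so R = r² = 0.1067 and T = 1 − R = 0.8933.

T = 0.893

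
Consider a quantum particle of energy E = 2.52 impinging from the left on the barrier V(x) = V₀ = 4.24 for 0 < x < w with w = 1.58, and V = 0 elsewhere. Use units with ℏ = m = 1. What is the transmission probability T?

T = 0.0109

Since E < V₀ the interior solution is evanescent with decay constant κ = √(2m(V₀ − E))/ℏ = 1.855.
κw = 2.930, sinh(κw) = 9.341.
The exact tunnelling result is T⁻¹ = 1 + V₀² sinh²(κw) / [4E(V₀ − E)] = 91.48, so T = 0.0109.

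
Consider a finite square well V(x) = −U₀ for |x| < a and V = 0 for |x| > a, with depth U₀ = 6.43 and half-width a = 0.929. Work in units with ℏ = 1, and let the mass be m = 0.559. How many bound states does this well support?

Define the well-strength parameter z₀ = (a/ℏ)√(2mU₀) = 0.929 × √(2·0.559·6.43) = 2.491.
A new bound state (alternating even/odd) appears each time z₀ passes a multiple of π/2, so N = ⌊2z₀/π⌋ + 1 = ⌊1.586⌋ + 1 = 2.

N = 2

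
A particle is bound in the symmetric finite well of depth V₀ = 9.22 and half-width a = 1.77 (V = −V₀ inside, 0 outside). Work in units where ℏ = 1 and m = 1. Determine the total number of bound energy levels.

N = 5

The dimensionless depth is z₀ = a√(2mV₀)/ℏ = 1.77 × √(18.44) = 7.601.
The even/odd transcendental equations gain one root per π/2 in z₀, giving N = 1 + ⌊2z₀/π⌋ = 1 + ⌊4.839⌋ = 5.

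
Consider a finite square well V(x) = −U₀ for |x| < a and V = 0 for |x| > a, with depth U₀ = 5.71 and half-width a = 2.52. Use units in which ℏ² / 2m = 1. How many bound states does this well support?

N = 4

The dimensionless depth is z₀ = a√(2mU₀)/ℏ = 2.52 × √(5.710) = 6.022.
A new bound state (alternating even/odd) appears each time z₀ passes a multiple of π/2, so N = ⌊2z₀/π⌋ + 1 = ⌊3.834⌋ + 1 = 4.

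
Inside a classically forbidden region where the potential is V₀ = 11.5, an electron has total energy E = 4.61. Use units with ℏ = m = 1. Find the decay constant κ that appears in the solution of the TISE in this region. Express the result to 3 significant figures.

κ = 3.71

Since E < V₀ the TISE in this region is ψ'' = κ²ψ with κ = √(2m(V₀ − E))/ℏ.
κ = √(2 × 1 × 6.89) = 3.712.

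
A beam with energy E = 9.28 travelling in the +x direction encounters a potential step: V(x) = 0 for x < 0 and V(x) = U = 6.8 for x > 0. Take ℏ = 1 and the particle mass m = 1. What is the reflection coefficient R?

R = 0.101

On each side the TISE gives plane waves with k = √(2m(E − V))/ℏ: k₁ = √(2·1·9.28) = 4.308, k₂ = √(2·1·2.48) = 2.227.
Matching ψ and ψ′ at x = 0 gives r = (k₁ − k₂)/(k₁ + k₂), so R = r² = 0.1014 and T = 1 − R = 0.8986.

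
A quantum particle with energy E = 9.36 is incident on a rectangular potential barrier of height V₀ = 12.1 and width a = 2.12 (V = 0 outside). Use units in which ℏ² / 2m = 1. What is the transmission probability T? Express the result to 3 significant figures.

E < V₀: inside the barrier ψ ∝ e^{±κx} with κ = √(2m(V₀ − E))/ℏ = 1.655.
κa = 3.509, sinh(κa) = 16.70.
Matching ψ, ψ′ at both faces gives T = [1 + V₀² sinh²(κa) / (4E(V₀ − E))]⁻¹ = 1/398.9 = 0.00251.

T = 0.00251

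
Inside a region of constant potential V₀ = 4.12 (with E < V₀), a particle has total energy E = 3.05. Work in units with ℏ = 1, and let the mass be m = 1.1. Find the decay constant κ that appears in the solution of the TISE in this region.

κ = 1.53

Since E < V₀ the TISE in this region is ψ'' = κ²ψ with κ = √(2m(V₀ − E))/ℏ.
κ = √(2 × 1.1 × 1.07) = 1.534.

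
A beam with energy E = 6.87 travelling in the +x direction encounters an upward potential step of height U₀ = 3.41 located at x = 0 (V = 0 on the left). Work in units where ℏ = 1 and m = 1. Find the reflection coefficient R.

R = 0.0288

The wavenumbers are k₁ = √(2mE)/ℏ = 3.707 on the left and k₂ = √(2m(E − U₀))/ℏ = 2.631 on the right.
Continuity of ψ and ψ′ at the step yields the reflection amplitude r = (k₁ − k₂)/(k₁ + k₂) = 0.1698; thus R = |r|² = 0.02884, T = 0.9712.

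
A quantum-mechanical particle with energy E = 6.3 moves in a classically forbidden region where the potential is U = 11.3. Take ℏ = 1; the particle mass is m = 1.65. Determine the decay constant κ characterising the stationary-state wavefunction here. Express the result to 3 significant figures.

κ = 4.06

Since E < U the TISE in this region is ψ'' = κ²ψ with κ = √(2m(U − E))/ℏ.
κ = √(2 × 1.65 × 5) = 4.062.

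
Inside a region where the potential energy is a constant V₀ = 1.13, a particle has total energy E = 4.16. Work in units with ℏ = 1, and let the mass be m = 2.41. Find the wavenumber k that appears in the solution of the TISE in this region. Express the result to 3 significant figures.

With E > V₀ the solution is oscillatory, ψ ∝ e^{±ikx} with k = √(2m(E − V₀))/ℏ.
k = √(2 × 2.41 × 3.03) = 3.822.

k = 3.82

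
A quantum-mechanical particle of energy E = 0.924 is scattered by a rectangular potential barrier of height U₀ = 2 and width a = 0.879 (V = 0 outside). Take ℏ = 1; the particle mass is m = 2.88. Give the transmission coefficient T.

E < U₀: inside the barrier ψ ∝ e^{±κx} with κ = √(2m(U₀ − E))/ℏ = 2.490.
κa = 2.188, sinh(κa) = 4.404.
Matching ψ, ψ′ at both faces gives T = [1 + U₀² sinh²(κa) / (4E(U₀ − E))]⁻¹ = 1/20.51 = 0.0488.

T = 0.0488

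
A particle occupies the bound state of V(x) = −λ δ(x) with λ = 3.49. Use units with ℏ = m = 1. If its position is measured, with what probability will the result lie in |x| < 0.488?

The normalised bound state is ψ = √κ e^{−κ|x|} with κ = mλ/ℏ² = 3.490.
P(|x| < d) = ∫_{−d}^{d} κ e^{−2κ|x|} dx = 1 − e^{−2κd} = 1 − e^{−3.406} = 0.9668.

P = 0.967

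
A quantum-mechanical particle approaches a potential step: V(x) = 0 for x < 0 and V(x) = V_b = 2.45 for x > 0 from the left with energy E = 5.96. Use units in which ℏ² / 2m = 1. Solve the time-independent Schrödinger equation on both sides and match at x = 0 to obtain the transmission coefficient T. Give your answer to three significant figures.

The wavenumbers are k₁ = √(2mE)/ℏ = 2.441 on the left and k₂ = √(2m(E − V_b))/ℏ = 1.873 on the right.
Matching ψ and ψ′ at x = 0 gives r = (k₁ − k₂)/(k₁ + k₂), so R = r² = 0.01732 and T = 1 − R = 0.9827.

T = 0.983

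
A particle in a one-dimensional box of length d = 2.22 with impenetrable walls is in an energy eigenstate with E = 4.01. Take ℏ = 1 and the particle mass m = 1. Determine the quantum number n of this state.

For an infinite well E_n = n²π²ℏ²/(2md²), so n = (d/πℏ)√(2mE).
n = (2.22/π) × √(2 × 1 × 4.01) = 2.001 → n = 2.

n = 2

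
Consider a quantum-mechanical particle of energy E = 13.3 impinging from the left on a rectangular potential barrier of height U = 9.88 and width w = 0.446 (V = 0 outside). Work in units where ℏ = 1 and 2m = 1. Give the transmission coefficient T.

T = 0.776

Above the barrier the interior wavenumber is k₂ = √(2m(E − U))/ℏ = 1.849, giving phase k₂w = 0.8248.
T = [1 + U² sin²(k₂w) / (4E(E − U))]⁻¹ = 1/1.289 = 0.776.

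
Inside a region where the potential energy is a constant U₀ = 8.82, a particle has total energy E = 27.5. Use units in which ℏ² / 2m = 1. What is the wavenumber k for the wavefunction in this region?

k = 4.32

With E > U₀ the solution is oscillatory, ψ ∝ e^{±ikx} with k = √(2m(E − U₀))/ℏ.
k = √(2 × 0.5 × 18.68) = 4.322.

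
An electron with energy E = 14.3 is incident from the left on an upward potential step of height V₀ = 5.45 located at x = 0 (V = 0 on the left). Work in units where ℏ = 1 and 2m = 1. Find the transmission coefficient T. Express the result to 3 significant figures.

On each side the TISE gives plane waves with k = √(2m(E − V))/ℏ: k₁ = √(2·½·14.3) = 3.782, k₂ = √(2·½·8.85) = 2.975.
Matching ψ and ψ′ at x = 0 gives r = (k₁ − k₂)/(k₁ + k₂), so R = r² = 0.01425 and T = 1 − R = 0.9857.

T = 0.986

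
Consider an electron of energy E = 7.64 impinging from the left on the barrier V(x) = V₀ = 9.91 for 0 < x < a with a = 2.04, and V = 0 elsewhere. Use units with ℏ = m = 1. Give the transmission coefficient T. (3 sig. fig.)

E < V₀: inside the barrier ψ ∝ e^{±κx} with κ = √(2m(V₀ − E))/ℏ = 2.131.
κa = 4.347, sinh(κa) = 38.60.
Matching ψ, ψ′ at both faces gives T = [1 + V₀² sinh²(κa) / (4E(V₀ − E))]⁻¹ = 1/2111 = 0.000474.

T = 0.000474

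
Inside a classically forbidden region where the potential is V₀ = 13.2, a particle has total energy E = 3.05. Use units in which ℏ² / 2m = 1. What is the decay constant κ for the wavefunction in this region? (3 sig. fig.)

Since E < V₀ the TISE in this region is ψ'' = κ²ψ with κ = √(2m(V₀ − E))/ℏ.
κ = √(2 × 0.5 × 10.15) = 3.186.

κ = 3.19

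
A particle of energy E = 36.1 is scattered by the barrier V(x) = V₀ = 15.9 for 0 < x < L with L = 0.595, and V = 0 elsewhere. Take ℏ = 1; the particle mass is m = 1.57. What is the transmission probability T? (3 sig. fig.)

T = 0.920

Above the barrier the interior wavenumber is k₂ = √(2m(E − V₀))/ℏ = 7.964, giving phase k₂L = 4.739.
Matching at both interfaces gives T⁻¹ = 1 + V₀² sin²(k₂L) / [4E(E − V₀)] = 1.087, hence T = 0.920.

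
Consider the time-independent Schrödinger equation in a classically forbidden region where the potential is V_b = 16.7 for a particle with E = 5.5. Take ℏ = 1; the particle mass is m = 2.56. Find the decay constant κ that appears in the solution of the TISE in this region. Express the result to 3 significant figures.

κ = 7.57

Since E < V_b the TISE in this region is ψ'' = κ²ψ with κ = √(2m(V_b − E))/ℏ.
κ = √(2 × 2.56 × 11.2) = 7.573.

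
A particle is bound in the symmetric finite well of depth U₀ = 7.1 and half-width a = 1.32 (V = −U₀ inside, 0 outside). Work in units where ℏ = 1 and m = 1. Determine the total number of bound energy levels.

N = 4

Define the well-strength parameter z₀ = (a/ℏ)√(2mU₀) = 1.32 × √(2·1·7.1) = 4.974.
A new bound state (alternating even/odd) appears each time z₀ passes a multiple of π/2, so N = ⌊2z₀/π⌋ + 1 = ⌊3.167⌋ + 1 = 4.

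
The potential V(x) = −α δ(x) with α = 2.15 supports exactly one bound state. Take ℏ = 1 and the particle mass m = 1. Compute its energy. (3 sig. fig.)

E = -2.31

The bound state is ψ(x) = √κ e^{−κ|x|}. The derivative jump ψ'(0⁺) − ψ'(0⁻) = −(2mα/ℏ²)ψ(0) fixes κ = mα/ℏ² = 2.150.
Then E = −ℏ²κ²/(2m) = −mα²/(2ℏ²) = -2.311.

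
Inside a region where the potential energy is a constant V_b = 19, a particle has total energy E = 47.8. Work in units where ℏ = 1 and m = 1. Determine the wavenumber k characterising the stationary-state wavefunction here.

With E > V_b the solution is oscillatory, ψ ∝ e^{±ikx} with k = √(2m(E − V_b))/ℏ.
k = √(2 × 1 × 28.8) = 7.589.

k = 7.59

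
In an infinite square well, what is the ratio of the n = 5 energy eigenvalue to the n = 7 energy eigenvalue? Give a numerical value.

E_n = n²π²ℏ²/(2mL²) so the ratio is n₂²/n₁² = 25/49 = 0.510204.

0.510204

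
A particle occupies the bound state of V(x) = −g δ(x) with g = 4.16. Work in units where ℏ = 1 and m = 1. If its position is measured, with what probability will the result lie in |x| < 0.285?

P = 0.907

The normalised bound state is ψ = √κ e^{−κ|x|} with κ = mg/ℏ² = 4.160.
P(|x| < d) = ∫_{−d}^{d} κ e^{−2κ|x|} dx = 1 − e^{−2κd} = 1 − e^{−2.371} = 0.9066.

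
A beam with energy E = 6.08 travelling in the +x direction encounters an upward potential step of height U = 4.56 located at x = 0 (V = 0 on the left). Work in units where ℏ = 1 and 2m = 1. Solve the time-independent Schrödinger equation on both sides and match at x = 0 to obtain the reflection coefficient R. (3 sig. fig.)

The wavenumbers are k₁ = √(2mE)/ℏ = 2.466 on the left and k₂ = √(2m(E − U))/ℏ = 1.233 on the right.
Matching ψ and ψ′ at x = 0 gives r = (k₁ − k₂)/(k₁ + k₂), so R = r² = 0.1111 and T = 1 − R = 0.8889.

R = 0.111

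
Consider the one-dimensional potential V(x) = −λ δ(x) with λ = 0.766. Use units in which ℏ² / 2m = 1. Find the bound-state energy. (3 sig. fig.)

The bound state is ψ(x) = √κ e^{−κ|x|}. The derivative jump ψ'(0⁺) − ψ'(0⁻) = −(2mλ/ℏ²)ψ(0) fixes κ = mλ/ℏ² = 0.3830.
Then E = −ℏ²κ²/(2m) = −mλ²/(2ℏ²) = -0.1467.

E = -0.147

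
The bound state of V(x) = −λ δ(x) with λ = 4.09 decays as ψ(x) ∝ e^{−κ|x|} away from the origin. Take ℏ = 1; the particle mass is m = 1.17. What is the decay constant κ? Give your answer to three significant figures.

κ = 4.79

Integrating the TISE across x = 0 gives the cusp condition ψ'(0⁺) − ψ'(0⁻) = −(2mλ/ℏ²)ψ(0).
With ψ ∝ e^{−κ|x|} this yields −2κ = −2mλ/ℏ², so κ = mλ/ℏ² = 4.785.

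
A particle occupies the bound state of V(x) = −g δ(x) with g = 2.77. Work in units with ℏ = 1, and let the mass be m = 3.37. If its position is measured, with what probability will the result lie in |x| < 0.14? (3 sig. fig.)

The normalised bound state is ψ = √κ e^{−κ|x|} with κ = mg/ℏ² = 9.335.
P(|x| < d) = ∫_{−d}^{d} κ e^{−2κ|x|} dx = 1 − e^{−2κd} = 1 − e^{−2.614} = 0.9267.

P = 0.927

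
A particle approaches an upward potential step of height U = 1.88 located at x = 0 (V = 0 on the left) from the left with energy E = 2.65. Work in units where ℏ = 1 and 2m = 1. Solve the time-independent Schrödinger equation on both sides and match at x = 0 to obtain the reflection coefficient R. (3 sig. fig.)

R = 0.0897

The wavenumbers are k₁ = √(2mE)/ℏ = 1.628 on the left and k₂ = √(2m(E − U))/ℏ = 0.8775 on the right.
Matching ψ and ψ′ at x = 0 gives r = (k₁ − k₂)/(k₁ + k₂), so R = r² = 0.08971 and T = 1 − R = 0.9103.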